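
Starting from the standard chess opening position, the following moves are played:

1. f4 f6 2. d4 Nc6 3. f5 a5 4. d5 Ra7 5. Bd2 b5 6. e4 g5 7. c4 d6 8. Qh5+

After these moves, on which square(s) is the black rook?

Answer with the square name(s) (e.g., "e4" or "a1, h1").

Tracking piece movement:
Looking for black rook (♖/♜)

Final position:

  a b c d e f g h
  ─────────────────
8│· · ♝ ♛ ♚ ♝ ♞ ♜│8
7│♜ · ♟ · ♟ · · ♟│7
6│· · ♞ ♟ · ♟ · ·│6
5│♟ ♟ · ♙ · ♙ ♟ ♕│5
4│· · ♙ · ♙ · · ·│4
3│· · · · · · · ·│3
2│♙ ♙ · ♗ · · ♙ ♙│2
1│♖ ♘ · · ♔ ♗ ♘ ♖│1
  ─────────────────
  a b c d e f g h


a7, h8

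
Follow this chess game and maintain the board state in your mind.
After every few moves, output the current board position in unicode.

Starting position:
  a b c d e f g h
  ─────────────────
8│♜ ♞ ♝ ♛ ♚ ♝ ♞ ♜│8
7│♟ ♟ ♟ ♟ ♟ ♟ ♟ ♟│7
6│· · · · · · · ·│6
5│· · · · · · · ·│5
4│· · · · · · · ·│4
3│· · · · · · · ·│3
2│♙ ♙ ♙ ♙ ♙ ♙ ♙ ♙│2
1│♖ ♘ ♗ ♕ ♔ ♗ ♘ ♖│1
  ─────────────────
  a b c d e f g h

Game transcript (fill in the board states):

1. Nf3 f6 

  a b c d e f g h
  ─────────────────
8│♜ ♞ ♝ ♛ ♚ ♝ ♞ ♜│8
7│♟ ♟ ♟ ♟ ♟ · ♟ ♟│7
6│· · · · · ♟ · ·│6
5│· · · · · · · ·│5
4│· · · · · · · ·│4
3│· · · · · ♘ · ·│3
2│♙ ♙ ♙ ♙ ♙ ♙ ♙ ♙│2
1│♖ ♘ ♗ ♕ ♔ ♗ · ♖│1
  ─────────────────
  a b c d e f g h

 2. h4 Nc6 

  a b c d e f g h
  ─────────────────
8│♜ · ♝ ♛ ♚ ♝ ♞ ♜│8
7│♟ ♟ ♟ ♟ ♟ · ♟ ♟│7
6│· · ♞ · · ♟ · ·│6
5│· · · · · · · ·│5
4│· · · · · · · ♙│4
3│· · · · · ♘ · ·│3
2│♙ ♙ ♙ ♙ ♙ ♙ ♙ ·│2
1│♖ ♘ ♗ ♕ ♔ ♗ · ♖│1
  ─────────────────
  a b c d e f g h

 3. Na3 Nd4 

  a b c d e f g h
  ─────────────────
8│♜ · ♝ ♛ ♚ ♝ ♞ ♜│8
7│♟ ♟ ♟ ♟ ♟ · ♟ ♟│7
6│· · · · · ♟ · ·│6
5│· · · · · · · ·│5
4│· · · ♞ · · · ♙│4
3│♘ · · · · ♘ · ·│3
2│♙ ♙ ♙ ♙ ♙ ♙ ♙ ·│2
1│♖ · ♗ ♕ ♔ ♗ · ♖│1
  ─────────────────
  a b c d e f g h

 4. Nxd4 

  a b c d e f g h
  ─────────────────
8│♜ · ♝ ♛ ♚ ♝ ♞ ♜│8
7│♟ ♟ ♟ ♟ ♟ · ♟ ♟│7
6│· · · · · ♟ · ·│6
5│· · · · · · · ·│5
4│· · · ♘ · · · ♙│4
3│♘ · · · · · · ·│3
2│♙ ♙ ♙ ♙ ♙ ♙ ♙ ·│2
1│♖ · ♗ ♕ ♔ ♗ · ♖│1
  ─────────────────
  a b c d e f g h


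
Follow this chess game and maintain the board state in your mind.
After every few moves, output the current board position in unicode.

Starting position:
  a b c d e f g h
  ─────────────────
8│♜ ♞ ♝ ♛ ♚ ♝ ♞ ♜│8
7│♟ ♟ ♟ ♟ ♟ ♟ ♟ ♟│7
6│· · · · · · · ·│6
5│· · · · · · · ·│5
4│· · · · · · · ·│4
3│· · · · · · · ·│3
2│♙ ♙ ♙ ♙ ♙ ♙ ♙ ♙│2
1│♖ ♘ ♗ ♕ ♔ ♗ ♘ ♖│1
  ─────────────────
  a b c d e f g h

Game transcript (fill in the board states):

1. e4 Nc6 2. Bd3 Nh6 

  a b c d e f g h
  ─────────────────
8│♜ · ♝ ♛ ♚ ♝ · ♜│8
7│♟ ♟ ♟ ♟ ♟ ♟ ♟ ♟│7
6│· · ♞ · · · · ♞│6
5│· · · · · · · ·│5
4│· · · · ♙ · · ·│4
3│· · · ♗ · · · ·│3
2│♙ ♙ ♙ ♙ · ♙ ♙ ♙│2
1│♖ ♘ ♗ ♕ ♔ · ♘ ♖│1
  ─────────────────
  a b c d e f g h

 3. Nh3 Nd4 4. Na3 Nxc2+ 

  a b c d e f g h
  ─────────────────
8│♜ · ♝ ♛ ♚ ♝ · ♜│8
7│♟ ♟ ♟ ♟ ♟ ♟ ♟ ♟│7
6│· · · · · · · ♞│6
5│· · · · · · · ·│5
4│· · · · ♙ · · ·│4
3│♘ · · ♗ · · · ♘│3
2│♙ ♙ ♞ ♙ · ♙ ♙ ♙│2
1│♖ · ♗ ♕ ♔ · · ♖│1
  ─────────────────
  a b c d e f g h

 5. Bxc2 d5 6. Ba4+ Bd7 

  a b c d e f g h
  ─────────────────
8│♜ · · ♛ ♚ ♝ · ♜│8
7│♟ ♟ ♟ ♝ ♟ ♟ ♟ ♟│7
6│· · · · · · · ♞│6
5│· · · ♟ · · · ·│5
4│♗ · · · ♙ · · ·│4
3│♘ · · · · · · ♘│3
2│♙ ♙ · ♙ · ♙ ♙ ♙│2
1│♖ · ♗ ♕ ♔ · · ♖│1
  ─────────────────
  a b c d e f g h

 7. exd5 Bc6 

  a b c d e f g h
  ─────────────────
8│♜ · · ♛ ♚ ♝ · ♜│8
7│♟ ♟ ♟ · ♟ ♟ ♟ ♟│7
6│· · ♝ · · · · ♞│6
5│· · · ♙ · · · ·│5
4│♗ · · · · · · ·│4
3│♘ · · · · · · ♘│3
2│♙ ♙ · ♙ · ♙ ♙ ♙│2
1│♖ · ♗ ♕ ♔ · · ♖│1
  ─────────────────
  a b c d e f g h


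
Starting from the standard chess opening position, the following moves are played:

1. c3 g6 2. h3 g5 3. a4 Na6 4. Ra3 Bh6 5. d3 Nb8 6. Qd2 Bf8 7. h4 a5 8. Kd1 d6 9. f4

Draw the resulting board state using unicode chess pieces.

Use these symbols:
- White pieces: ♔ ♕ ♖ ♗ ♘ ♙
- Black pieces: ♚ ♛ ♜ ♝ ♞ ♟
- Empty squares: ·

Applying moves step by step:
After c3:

♜ ♞ ♝ ♛ ♚ ♝ ♞ ♜
♟ ♟ ♟ ♟ ♟ ♟ ♟ ♟
· · · · · · · ·
· · · · · · · ·
· · · · · · · ·
· · ♙ · · · · ·
♙ ♙ · ♙ ♙ ♙ ♙ ♙
♖ ♘ ♗ ♕ ♔ ♗ ♘ ♖


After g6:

♜ ♞ ♝ ♛ ♚ ♝ ♞ ♜
♟ ♟ ♟ ♟ ♟ ♟ · ♟
· · · · · · ♟ ·
· · · · · · · ·
· · · · · · · ·
· · ♙ · · · · ·
♙ ♙ · ♙ ♙ ♙ ♙ ♙
♖ ♘ ♗ ♕ ♔ ♗ ♘ ♖


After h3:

♜ ♞ ♝ ♛ ♚ ♝ ♞ ♜
♟ ♟ ♟ ♟ ♟ ♟ · ♟
· · · · · · ♟ ·
· · · · · · · ·
· · · · · · · ·
· · ♙ · · · · ♙
♙ ♙ · ♙ ♙ ♙ ♙ ·
♖ ♘ ♗ ♕ ♔ ♗ ♘ ♖


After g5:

♜ ♞ ♝ ♛ ♚ ♝ ♞ ♜
♟ ♟ ♟ ♟ ♟ ♟ · ♟
· · · · · · · ·
· · · · · · ♟ ·
· · · · · · · ·
· · ♙ · · · · ♙
♙ ♙ · ♙ ♙ ♙ ♙ ·
♖ ♘ ♗ ♕ ♔ ♗ ♘ ♖


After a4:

♜ ♞ ♝ ♛ ♚ ♝ ♞ ♜
♟ ♟ ♟ ♟ ♟ ♟ · ♟
· · · · · · · ·
· · · · · · ♟ ·
♙ · · · · · · ·
· · ♙ · · · · ♙
· ♙ · ♙ ♙ ♙ ♙ ·
♖ ♘ ♗ ♕ ♔ ♗ ♘ ♖


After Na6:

♜ · ♝ ♛ ♚ ♝ ♞ ♜
♟ ♟ ♟ ♟ ♟ ♟ · ♟
♞ · · · · · · ·
· · · · · · ♟ ·
♙ · · · · · · ·
· · ♙ · · · · ♙
· ♙ · ♙ ♙ ♙ ♙ ·
♖ ♘ ♗ ♕ ♔ ♗ ♘ ♖


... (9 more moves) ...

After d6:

♜ ♞ ♝ ♛ ♚ ♝ ♞ ♜
· ♟ ♟ · ♟ ♟ · ♟
· · · ♟ · · · ·
♟ · · · · · ♟ ·
♙ · · · · · · ♙
♖ · ♙ ♙ · · · ·
· ♙ · ♕ ♙ ♙ ♙ ·
· ♘ ♗ ♔ · ♗ ♘ ♖


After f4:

♜ ♞ ♝ ♛ ♚ ♝ ♞ ♜
· ♟ ♟ · ♟ ♟ · ♟
· · · ♟ · · · ·
♟ · · · · · ♟ ·
♙ · · · · ♙ · ♙
♖ · ♙ ♙ · · · ·
· ♙ · ♕ ♙ · ♙ ·
· ♘ ♗ ♔ · ♗ ♘ ♖



  a b c d e f g h
  ─────────────────
8│♜ ♞ ♝ ♛ ♚ ♝ ♞ ♜│8
7│· ♟ ♟ · ♟ ♟ · ♟│7
6│· · · ♟ · · · ·│6
5│♟ · · · · · ♟ ·│5
4│♙ · · · · ♙ · ♙│4
3│♖ · ♙ ♙ · · · ·│3
2│· ♙ · ♕ ♙ · ♙ ·│2
1│· ♘ ♗ ♔ · ♗ ♘ ♖│1
  ─────────────────
  a b c d e f g h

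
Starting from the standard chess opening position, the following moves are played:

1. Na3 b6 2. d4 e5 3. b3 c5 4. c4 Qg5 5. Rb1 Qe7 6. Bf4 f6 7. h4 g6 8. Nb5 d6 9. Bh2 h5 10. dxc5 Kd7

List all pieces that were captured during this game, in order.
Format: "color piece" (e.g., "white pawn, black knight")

Tracking captures:
  dxc5: captured black pawn

black pawn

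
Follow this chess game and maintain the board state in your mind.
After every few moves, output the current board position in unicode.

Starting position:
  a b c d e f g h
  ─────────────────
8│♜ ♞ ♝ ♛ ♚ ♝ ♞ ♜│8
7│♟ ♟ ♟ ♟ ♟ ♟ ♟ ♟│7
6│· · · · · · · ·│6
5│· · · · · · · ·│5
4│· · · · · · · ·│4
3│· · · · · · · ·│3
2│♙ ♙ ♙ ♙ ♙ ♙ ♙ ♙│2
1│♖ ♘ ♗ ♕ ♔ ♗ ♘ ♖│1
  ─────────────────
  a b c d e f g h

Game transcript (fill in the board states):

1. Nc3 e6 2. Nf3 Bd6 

  a b c d e f g h
  ─────────────────
8│♜ ♞ ♝ ♛ ♚ · ♞ ♜│8
7│♟ ♟ ♟ ♟ · ♟ ♟ ♟│7
6│· · · ♝ ♟ · · ·│6
5│· · · · · · · ·│5
4│· · · · · · · ·│4
3│· · ♘ · · ♘ · ·│3
2│♙ ♙ ♙ ♙ ♙ ♙ ♙ ♙│2
1│♖ · ♗ ♕ ♔ ♗ · ♖│1
  ─────────────────
  a b c d e f g h

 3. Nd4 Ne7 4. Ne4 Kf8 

  a b c d e f g h
  ─────────────────
8│♜ ♞ ♝ ♛ · ♚ · ♜│8
7│♟ ♟ ♟ ♟ ♞ ♟ ♟ ♟│7
6│· · · ♝ ♟ · · ·│6
5│· · · · · · · ·│5
4│· · · ♘ ♘ · · ·│4
3│· · · · · · · ·│3
2│♙ ♙ ♙ ♙ ♙ ♙ ♙ ♙│2
1│♖ · ♗ ♕ ♔ ♗ · ♖│1
  ─────────────────
  a b c d e f g h

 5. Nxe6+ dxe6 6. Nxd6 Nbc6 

  a b c d e f g h
  ─────────────────
8│♜ · ♝ ♛ · ♚ · ♜│8
7│♟ ♟ ♟ · ♞ ♟ ♟ ♟│7
6│· · ♞ ♘ ♟ · · ·│6
5│· · · · · · · ·│5
4│· · · · · · · ·│4
3│· · · · · · · ·│3
2│♙ ♙ ♙ ♙ ♙ ♙ ♙ ♙│2
1│♖ · ♗ ♕ ♔ ♗ · ♖│1
  ─────────────────
  a b c d e f g h

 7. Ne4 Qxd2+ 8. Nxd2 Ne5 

  a b c d e f g h
  ─────────────────
8│♜ · ♝ · · ♚ · ♜│8
7│♟ ♟ ♟ · ♞ ♟ ♟ ♟│7
6│· · · · ♟ · · ·│6
5│· · · · ♞ · · ·│5
4│· · · · · · · ·│4
3│· · · · · · · ·│3
2│♙ ♙ ♙ ♘ ♙ ♙ ♙ ♙│2
1│♖ · ♗ ♕ ♔ ♗ · ♖│1
  ─────────────────
  a b c d e f g h



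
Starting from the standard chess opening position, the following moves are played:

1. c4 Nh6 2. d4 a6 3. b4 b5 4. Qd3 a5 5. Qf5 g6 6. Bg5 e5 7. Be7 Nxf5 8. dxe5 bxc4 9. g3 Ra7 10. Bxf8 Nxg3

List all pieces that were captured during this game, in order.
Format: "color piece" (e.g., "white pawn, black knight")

Tracking captures:
  Nxf5: captured white queen
  dxe5: captured black pawn
  bxc4: captured white pawn
  Bxf8: captured black bishop
  Nxg3: captured white pawn

white queen, black pawn, white pawn, black bishop, white pawn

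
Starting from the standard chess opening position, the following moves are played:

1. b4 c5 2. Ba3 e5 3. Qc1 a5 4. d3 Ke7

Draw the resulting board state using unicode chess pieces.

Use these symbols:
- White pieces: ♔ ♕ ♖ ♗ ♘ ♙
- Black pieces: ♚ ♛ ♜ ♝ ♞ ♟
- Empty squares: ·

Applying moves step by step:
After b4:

♜ ♞ ♝ ♛ ♚ ♝ ♞ ♜
♟ ♟ ♟ ♟ ♟ ♟ ♟ ♟
· · · · · · · ·
· · · · · · · ·
· ♙ · · · · · ·
· · · · · · · ·
♙ · ♙ ♙ ♙ ♙ ♙ ♙
♖ ♘ ♗ ♕ ♔ ♗ ♘ ♖


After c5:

♜ ♞ ♝ ♛ ♚ ♝ ♞ ♜
♟ ♟ · ♟ ♟ ♟ ♟ ♟
· · · · · · · ·
· · ♟ · · · · ·
· ♙ · · · · · ·
· · · · · · · ·
♙ · ♙ ♙ ♙ ♙ ♙ ♙
♖ ♘ ♗ ♕ ♔ ♗ ♘ ♖


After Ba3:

♜ ♞ ♝ ♛ ♚ ♝ ♞ ♜
♟ ♟ · ♟ ♟ ♟ ♟ ♟
· · · · · · · ·
· · ♟ · · · · ·
· ♙ · · · · · ·
♗ · · · · · · ·
♙ · ♙ ♙ ♙ ♙ ♙ ♙
♖ ♘ · ♕ ♔ ♗ ♘ ♖


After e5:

♜ ♞ ♝ ♛ ♚ ♝ ♞ ♜
♟ ♟ · ♟ · ♟ ♟ ♟
· · · · · · · ·
· · ♟ · ♟ · · ·
· ♙ · · · · · ·
♗ · · · · · · ·
♙ · ♙ ♙ ♙ ♙ ♙ ♙
♖ ♘ · ♕ ♔ ♗ ♘ ♖


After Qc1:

♜ ♞ ♝ ♛ ♚ ♝ ♞ ♜
♟ ♟ · ♟ · ♟ ♟ ♟
· · · · · · · ·
· · ♟ · ♟ · · ·
· ♙ · · · · · ·
♗ · · · · · · ·
♙ · ♙ ♙ ♙ ♙ ♙ ♙
♖ ♘ ♕ · ♔ ♗ ♘ ♖


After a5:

♜ ♞ ♝ ♛ ♚ ♝ ♞ ♜
· ♟ · ♟ · ♟ ♟ ♟
· · · · · · · ·
♟ · ♟ · ♟ · · ·
· ♙ · · · · · ·
♗ · · · · · · ·
♙ · ♙ ♙ ♙ ♙ ♙ ♙
♖ ♘ ♕ · ♔ ♗ ♘ ♖


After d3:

♜ ♞ ♝ ♛ ♚ ♝ ♞ ♜
· ♟ · ♟ · ♟ ♟ ♟
· · · · · · · ·
♟ · ♟ · ♟ · · ·
· ♙ · · · · · ·
♗ · · ♙ · · · ·
♙ · ♙ · ♙ ♙ ♙ ♙
♖ ♘ ♕ · ♔ ♗ ♘ ♖


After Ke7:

♜ ♞ ♝ ♛ · ♝ ♞ ♜
· ♟ · ♟ ♚ ♟ ♟ ♟
· · · · · · · ·
♟ · ♟ · ♟ · · ·
· ♙ · · · · · ·
♗ · · ♙ · · · ·
♙ · ♙ · ♙ ♙ ♙ ♙
♖ ♘ ♕ · ♔ ♗ ♘ ♖



  a b c d e f g h
  ─────────────────
8│♜ ♞ ♝ ♛ · ♝ ♞ ♜│8
7│· ♟ · ♟ ♚ ♟ ♟ ♟│7
6│· · · · · · · ·│6
5│♟ · ♟ · ♟ · · ·│5
4│· ♙ · · · · · ·│4
3│♗ · · ♙ · · · ·│3
2│♙ · ♙ · ♙ ♙ ♙ ♙│2
1│♖ ♘ ♕ · ♔ ♗ ♘ ♖│1
  ─────────────────
  a b c d e f g h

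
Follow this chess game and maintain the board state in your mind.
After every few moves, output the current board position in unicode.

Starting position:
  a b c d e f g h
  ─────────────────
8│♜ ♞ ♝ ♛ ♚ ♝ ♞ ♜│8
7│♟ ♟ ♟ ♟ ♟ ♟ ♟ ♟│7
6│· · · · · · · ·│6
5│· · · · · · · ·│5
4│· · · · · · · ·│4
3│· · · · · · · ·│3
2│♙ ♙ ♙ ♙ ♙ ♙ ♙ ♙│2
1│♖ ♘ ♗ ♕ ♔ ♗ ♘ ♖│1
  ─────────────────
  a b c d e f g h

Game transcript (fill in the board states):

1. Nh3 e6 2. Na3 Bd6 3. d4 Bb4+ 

  a b c d e f g h
  ─────────────────
8│♜ ♞ ♝ ♛ ♚ · ♞ ♜│8
7│♟ ♟ ♟ ♟ · ♟ ♟ ♟│7
6│· · · · ♟ · · ·│6
5│· · · · · · · ·│5
4│· ♝ · ♙ · · · ·│4
3│♘ · · · · · · ♘│3
2│♙ ♙ ♙ · ♙ ♙ ♙ ♙│2
1│♖ · ♗ ♕ ♔ ♗ · ♖│1
  ─────────────────
  a b c d e f g h

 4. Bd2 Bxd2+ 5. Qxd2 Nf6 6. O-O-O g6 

  a b c d e f g h
  ─────────────────
8│♜ ♞ ♝ ♛ ♚ · · ♜│8
7│♟ ♟ ♟ ♟ · ♟ · ♟│7
6│· · · · ♟ ♞ ♟ ·│6
5│· · · · · · · ·│5
4│· · · ♙ · · · ·│4
3│♘ · · · · · · ♘│3
2│♙ ♙ ♙ ♕ ♙ ♙ ♙ ♙│2
1│· · ♔ ♖ · ♗ · ♖│1
  ─────────────────
  a b c d e f g h

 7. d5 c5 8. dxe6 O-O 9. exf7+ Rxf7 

  a b c d e f g h
  ─────────────────
8│♜ ♞ ♝ ♛ · · ♚ ·│8
7│♟ ♟ · ♟ · ♜ · ♟│7
6│· · · · · ♞ ♟ ·│6
5│· · ♟ · · · · ·│5
4│· · · · · · · ·│4
3│♘ · · · · · · ♘│3
2│♙ ♙ ♙ ♕ ♙ ♙ ♙ ♙│2
1│· · ♔ ♖ · ♗ · ♖│1
  ─────────────────
  a b c d e f g h

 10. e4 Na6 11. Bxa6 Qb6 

  a b c d e f g h
  ─────────────────
8│♜ · ♝ · · · ♚ ·│8
7│♟ ♟ · ♟ · ♜ · ♟│7
6│♗ ♛ · · · ♞ ♟ ·│6
5│· · ♟ · · · · ·│5
4│· · · · ♙ · · ·│4
3│♘ · · · · · · ♘│3
2│♙ ♙ ♙ ♕ · ♙ ♙ ♙│2
1│· · ♔ ♖ · · · ♖│1
  ─────────────────
  a b c d e f g h


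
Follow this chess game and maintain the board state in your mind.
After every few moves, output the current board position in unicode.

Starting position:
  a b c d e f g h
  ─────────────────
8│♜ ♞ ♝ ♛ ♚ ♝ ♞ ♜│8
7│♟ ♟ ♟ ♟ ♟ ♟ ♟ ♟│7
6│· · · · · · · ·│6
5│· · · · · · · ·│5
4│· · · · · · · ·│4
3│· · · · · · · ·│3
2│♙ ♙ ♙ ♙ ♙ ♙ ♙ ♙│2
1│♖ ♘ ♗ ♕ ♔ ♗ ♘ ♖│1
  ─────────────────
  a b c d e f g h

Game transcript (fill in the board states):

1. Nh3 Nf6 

  a b c d e f g h
  ─────────────────
8│♜ ♞ ♝ ♛ ♚ ♝ · ♜│8
7│♟ ♟ ♟ ♟ ♟ ♟ ♟ ♟│7
6│· · · · · ♞ · ·│6
5│· · · · · · · ·│5
4│· · · · · · · ·│4
3│· · · · · · · ♘│3
2│♙ ♙ ♙ ♙ ♙ ♙ ♙ ♙│2
1│♖ ♘ ♗ ♕ ♔ ♗ · ♖│1
  ─────────────────
  a b c d e f g h

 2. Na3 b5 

  a b c d e f g h
  ─────────────────
8│♜ ♞ ♝ ♛ ♚ ♝ · ♜│8
7│♟ · ♟ ♟ ♟ ♟ ♟ ♟│7
6│· · · · · ♞ · ·│6
5│· ♟ · · · · · ·│5
4│· · · · · · · ·│4
3│♘ · · · · · · ♘│3
2│♙ ♙ ♙ ♙ ♙ ♙ ♙ ♙│2
1│♖ · ♗ ♕ ♔ ♗ · ♖│1
  ─────────────────
  a b c d e f g h

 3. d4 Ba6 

  a b c d e f g h
  ─────────────────
8│♜ ♞ · ♛ ♚ ♝ · ♜│8
7│♟ · ♟ ♟ ♟ ♟ ♟ ♟│7
6│♝ · · · · ♞ · ·│6
5│· ♟ · · · · · ·│5
4│· · · ♙ · · · ·│4
3│♘ · · · · · · ♘│3
2│♙ ♙ ♙ · ♙ ♙ ♙ ♙│2
1│♖ · ♗ ♕ ♔ ♗ · ♖│1
  ─────────────────
  a b c d e f g h

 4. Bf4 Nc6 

  a b c d e f g h
  ─────────────────
8│♜ · · ♛ ♚ ♝ · ♜│8
7│♟ · ♟ ♟ ♟ ♟ ♟ ♟│7
6│♝ · ♞ · · ♞ · ·│6
5│· ♟ · · · · · ·│5
4│· · · ♙ · ♗ · ·│4
3│♘ · · · · · · ♘│3
2│♙ ♙ ♙ · ♙ ♙ ♙ ♙│2
1│♖ · · ♕ ♔ ♗ · ♖│1
  ─────────────────
  a b c d e f g h



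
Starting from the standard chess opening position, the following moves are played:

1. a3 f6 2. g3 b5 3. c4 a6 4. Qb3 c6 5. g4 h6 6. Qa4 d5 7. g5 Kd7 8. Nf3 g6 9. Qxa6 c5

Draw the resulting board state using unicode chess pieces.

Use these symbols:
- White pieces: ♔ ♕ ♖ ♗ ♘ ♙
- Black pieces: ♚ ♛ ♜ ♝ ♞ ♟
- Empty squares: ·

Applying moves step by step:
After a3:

♜ ♞ ♝ ♛ ♚ ♝ ♞ ♜
♟ ♟ ♟ ♟ ♟ ♟ ♟ ♟
· · · · · · · ·
· · · · · · · ·
· · · · · · · ·
♙ · · · · · · ·
· ♙ ♙ ♙ ♙ ♙ ♙ ♙
♖ ♘ ♗ ♕ ♔ ♗ ♘ ♖


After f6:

♜ ♞ ♝ ♛ ♚ ♝ ♞ ♜
♟ ♟ ♟ ♟ ♟ · ♟ ♟
· · · · · ♟ · ·
· · · · · · · ·
· · · · · · · ·
♙ · · · · · · ·
· ♙ ♙ ♙ ♙ ♙ ♙ ♙
♖ ♘ ♗ ♕ ♔ ♗ ♘ ♖


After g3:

♜ ♞ ♝ ♛ ♚ ♝ ♞ ♜
♟ ♟ ♟ ♟ ♟ · ♟ ♟
· · · · · ♟ · ·
· · · · · · · ·
· · · · · · · ·
♙ · · · · · ♙ ·
· ♙ ♙ ♙ ♙ ♙ · ♙
♖ ♘ ♗ ♕ ♔ ♗ ♘ ♖


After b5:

♜ ♞ ♝ ♛ ♚ ♝ ♞ ♜
♟ · ♟ ♟ ♟ · ♟ ♟
· · · · · ♟ · ·
· ♟ · · · · · ·
· · · · · · · ·
♙ · · · · · ♙ ·
· ♙ ♙ ♙ ♙ ♙ · ♙
♖ ♘ ♗ ♕ ♔ ♗ ♘ ♖


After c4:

♜ ♞ ♝ ♛ ♚ ♝ ♞ ♜
♟ · ♟ ♟ ♟ · ♟ ♟
· · · · · ♟ · ·
· ♟ · · · · · ·
· · ♙ · · · · ·
♙ · · · · · ♙ ·
· ♙ · ♙ ♙ ♙ · ♙
♖ ♘ ♗ ♕ ♔ ♗ ♘ ♖


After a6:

♜ ♞ ♝ ♛ ♚ ♝ ♞ ♜
· · ♟ ♟ ♟ · ♟ ♟
♟ · · · · ♟ · ·
· ♟ · · · · · ·
· · ♙ · · · · ·
♙ · · · · · ♙ ·
· ♙ · ♙ ♙ ♙ · ♙
♖ ♘ ♗ ♕ ♔ ♗ ♘ ♖


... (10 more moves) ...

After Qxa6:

♜ ♞ ♝ ♛ · ♝ ♞ ♜
· · · ♚ ♟ · · ·
♕ · ♟ · · ♟ ♟ ♟
· ♟ · ♟ · · ♙ ·
· · ♙ · · · · ·
♙ · · · · ♘ · ·
· ♙ · ♙ ♙ ♙ · ♙
♖ ♘ ♗ · ♔ ♗ · ♖


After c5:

♜ ♞ ♝ ♛ · ♝ ♞ ♜
· · · ♚ ♟ · · ·
♕ · · · · ♟ ♟ ♟
· ♟ ♟ ♟ · · ♙ ·
· · ♙ · · · · ·
♙ · · · · ♘ · ·
· ♙ · ♙ ♙ ♙ · ♙
♖ ♘ ♗ · ♔ ♗ · ♖



  a b c d e f g h
  ─────────────────
8│♜ ♞ ♝ ♛ · ♝ ♞ ♜│8
7│· · · ♚ ♟ · · ·│7
6│♕ · · · · ♟ ♟ ♟│6
5│· ♟ ♟ ♟ · · ♙ ·│5
4│· · ♙ · · · · ·│4
3│♙ · · · · ♘ · ·│3
2│· ♙ · ♙ ♙ ♙ · ♙│2
1│♖ ♘ ♗ · ♔ ♗ · ♖│1
  ─────────────────
  a b c d e f g h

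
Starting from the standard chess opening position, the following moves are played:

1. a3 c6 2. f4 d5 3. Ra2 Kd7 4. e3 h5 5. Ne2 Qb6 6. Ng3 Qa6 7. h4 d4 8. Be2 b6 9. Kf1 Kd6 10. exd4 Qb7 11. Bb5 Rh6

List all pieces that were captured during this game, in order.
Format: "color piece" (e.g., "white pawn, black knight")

Tracking captures:
  exd4: captured black pawn

black pawn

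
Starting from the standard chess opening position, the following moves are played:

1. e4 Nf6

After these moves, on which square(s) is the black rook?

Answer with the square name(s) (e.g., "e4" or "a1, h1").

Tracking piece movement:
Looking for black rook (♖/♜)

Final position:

  a b c d e f g h
  ─────────────────
8│♜ ♞ ♝ ♛ ♚ ♝ · ♜│8
7│♟ ♟ ♟ ♟ ♟ ♟ ♟ ♟│7
6│· · · · · ♞ · ·│6
5│· · · · · · · ·│5
4│· · · · ♙ · · ·│4
3│· · · · · · · ·│3
2│♙ ♙ ♙ ♙ · ♙ ♙ ♙│2
1│♖ ♘ ♗ ♕ ♔ ♗ ♘ ♖│1
  ─────────────────
  a b c d e f g h


a8, h8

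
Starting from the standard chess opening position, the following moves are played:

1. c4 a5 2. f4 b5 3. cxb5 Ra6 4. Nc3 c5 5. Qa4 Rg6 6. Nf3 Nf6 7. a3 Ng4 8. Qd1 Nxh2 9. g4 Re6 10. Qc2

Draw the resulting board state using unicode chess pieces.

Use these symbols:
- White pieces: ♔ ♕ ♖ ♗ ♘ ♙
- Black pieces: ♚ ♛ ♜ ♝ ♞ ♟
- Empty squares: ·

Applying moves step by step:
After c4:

♜ ♞ ♝ ♛ ♚ ♝ ♞ ♜
♟ ♟ ♟ ♟ ♟ ♟ ♟ ♟
· · · · · · · ·
· · · · · · · ·
· · ♙ · · · · ·
· · · · · · · ·
♙ ♙ · ♙ ♙ ♙ ♙ ♙
♖ ♘ ♗ ♕ ♔ ♗ ♘ ♖


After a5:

♜ ♞ ♝ ♛ ♚ ♝ ♞ ♜
· ♟ ♟ ♟ ♟ ♟ ♟ ♟
· · · · · · · ·
♟ · · · · · · ·
· · ♙ · · · · ·
· · · · · · · ·
♙ ♙ · ♙ ♙ ♙ ♙ ♙
♖ ♘ ♗ ♕ ♔ ♗ ♘ ♖


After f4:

♜ ♞ ♝ ♛ ♚ ♝ ♞ ♜
· ♟ ♟ ♟ ♟ ♟ ♟ ♟
· · · · · · · ·
♟ · · · · · · ·
· · ♙ · · ♙ · ·
· · · · · · · ·
♙ ♙ · ♙ ♙ · ♙ ♙
♖ ♘ ♗ ♕ ♔ ♗ ♘ ♖


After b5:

♜ ♞ ♝ ♛ ♚ ♝ ♞ ♜
· · ♟ ♟ ♟ ♟ ♟ ♟
· · · · · · · ·
♟ ♟ · · · · · ·
· · ♙ · · ♙ · ·
· · · · · · · ·
♙ ♙ · ♙ ♙ · ♙ ♙
♖ ♘ ♗ ♕ ♔ ♗ ♘ ♖


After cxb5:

♜ ♞ ♝ ♛ ♚ ♝ ♞ ♜
· · ♟ ♟ ♟ ♟ ♟ ♟
· · · · · · · ·
♟ ♙ · · · · · ·
· · · · · ♙ · ·
· · · · · · · ·
♙ ♙ · ♙ ♙ · ♙ ♙
♖ ♘ ♗ ♕ ♔ ♗ ♘ ♖


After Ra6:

· ♞ ♝ ♛ ♚ ♝ ♞ ♜
· · ♟ ♟ ♟ ♟ ♟ ♟
♜ · · · · · · ·
♟ ♙ · · · · · ·
· · · · · ♙ · ·
· · · · · · · ·
♙ ♙ · ♙ ♙ · ♙ ♙
♖ ♘ ♗ ♕ ♔ ♗ ♘ ♖


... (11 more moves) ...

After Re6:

· ♞ ♝ ♛ ♚ ♝ · ♜
· · · ♟ ♟ ♟ ♟ ♟
· · · · ♜ · · ·
♟ ♙ ♟ · · · · ·
· · · · · ♙ ♙ ·
♙ · ♘ · · ♘ · ·
· ♙ · ♙ ♙ · · ♞
♖ · ♗ ♕ ♔ ♗ · ♖


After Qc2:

· ♞ ♝ ♛ ♚ ♝ · ♜
· · · ♟ ♟ ♟ ♟ ♟
· · · · ♜ · · ·
♟ ♙ ♟ · · · · ·
· · · · · ♙ ♙ ·
♙ · ♘ · · ♘ · ·
· ♙ ♕ ♙ ♙ · · ♞
♖ · ♗ · ♔ ♗ · ♖



  a b c d e f g h
  ─────────────────
8│· ♞ ♝ ♛ ♚ ♝ · ♜│8
7│· · · ♟ ♟ ♟ ♟ ♟│7
6│· · · · ♜ · · ·│6
5│♟ ♙ ♟ · · · · ·│5
4│· · · · · ♙ ♙ ·│4
3│♙ · ♘ · · ♘ · ·│3
2│· ♙ ♕ ♙ ♙ · · ♞│2
1│♖ · ♗ · ♔ ♗ · ♖│1
  ─────────────────
  a b c d e f g h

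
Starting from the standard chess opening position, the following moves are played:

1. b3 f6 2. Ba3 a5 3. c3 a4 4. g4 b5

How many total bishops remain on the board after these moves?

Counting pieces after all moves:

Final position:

  a b c d e f g h
  ─────────────────
8│♜ ♞ ♝ ♛ ♚ ♝ ♞ ♜│8
7│· · ♟ ♟ ♟ · ♟ ♟│7
6│· · · · · ♟ · ·│6
5│· ♟ · · · · · ·│5
4│♟ · · · · · ♙ ·│4
3│♗ ♙ ♙ · · · · ·│3
2│♙ · · ♙ ♙ ♙ · ♙│2
1│♖ ♘ · ♕ ♔ ♗ ♘ ♖│1
  ─────────────────
  a b c d e f g h


4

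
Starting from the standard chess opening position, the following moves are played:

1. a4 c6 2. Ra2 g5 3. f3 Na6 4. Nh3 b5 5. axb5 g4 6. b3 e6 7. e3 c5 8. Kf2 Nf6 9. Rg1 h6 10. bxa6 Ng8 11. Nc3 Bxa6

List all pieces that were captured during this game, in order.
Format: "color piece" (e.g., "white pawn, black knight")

Tracking captures:
  axb5: captured black pawn
  bxa6: captured black knight
  Bxa6: captured white pawn

black pawn, black knight, white pawn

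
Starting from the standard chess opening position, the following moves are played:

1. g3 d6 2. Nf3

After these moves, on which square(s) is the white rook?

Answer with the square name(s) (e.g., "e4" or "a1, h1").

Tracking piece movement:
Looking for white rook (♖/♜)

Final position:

  a b c d e f g h
  ─────────────────
8│♜ ♞ ♝ ♛ ♚ ♝ ♞ ♜│8
7│♟ ♟ ♟ · ♟ ♟ ♟ ♟│7
6│· · · ♟ · · · ·│6
5│· · · · · · · ·│5
4│· · · · · · · ·│4
3│· · · · · ♘ ♙ ·│3
2│♙ ♙ ♙ ♙ ♙ ♙ · ♙│2
1│♖ ♘ ♗ ♕ ♔ ♗ · ♖│1
  ─────────────────
  a b c d e f g h


a1, h1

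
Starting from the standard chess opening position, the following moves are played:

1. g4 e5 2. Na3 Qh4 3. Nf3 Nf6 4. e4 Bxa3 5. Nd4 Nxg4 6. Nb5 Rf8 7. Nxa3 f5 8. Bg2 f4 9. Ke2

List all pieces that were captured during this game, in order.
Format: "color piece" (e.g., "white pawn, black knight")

Tracking captures:
  Bxa3: captured white knight
  Nxg4: captured white pawn
  Nxa3: captured black bishop

white knight, white pawn, black bishop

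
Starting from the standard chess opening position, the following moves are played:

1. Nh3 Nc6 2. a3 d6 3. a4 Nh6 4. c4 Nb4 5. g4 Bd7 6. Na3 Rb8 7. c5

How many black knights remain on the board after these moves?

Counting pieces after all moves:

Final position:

  a b c d e f g h
  ─────────────────
8│· ♜ · ♛ ♚ ♝ · ♜│8
7│♟ ♟ ♟ ♝ ♟ ♟ ♟ ♟│7
6│· · · ♟ · · · ♞│6
5│· · ♙ · · · · ·│5
4│♙ ♞ · · · · ♙ ·│4
3│♘ · · · · · · ♘│3
2│· ♙ · ♙ ♙ ♙ · ♙│2
1│♖ · ♗ ♕ ♔ ♗ · ♖│1
  ─────────────────
  a b c d e f g h


2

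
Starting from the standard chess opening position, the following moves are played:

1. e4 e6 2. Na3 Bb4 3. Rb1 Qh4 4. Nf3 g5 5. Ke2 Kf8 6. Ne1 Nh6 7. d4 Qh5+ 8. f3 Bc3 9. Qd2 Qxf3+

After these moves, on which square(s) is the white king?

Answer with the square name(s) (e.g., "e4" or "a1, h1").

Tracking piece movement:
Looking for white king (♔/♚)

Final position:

  a b c d e f g h
  ─────────────────
8│♜ ♞ ♝ · · ♚ · ♜│8
7│♟ ♟ ♟ ♟ · ♟ · ♟│7
6│· · · · ♟ · · ♞│6
5│· · · · · · ♟ ·│5
4│· · · ♙ ♙ · · ·│4
3│♘ · ♝ · · ♛ · ·│3
2│♙ ♙ ♙ ♕ ♔ · ♙ ♙│2
1│· ♖ ♗ · ♘ ♗ · ♖│1
  ─────────────────
  a b c d e f g h


e2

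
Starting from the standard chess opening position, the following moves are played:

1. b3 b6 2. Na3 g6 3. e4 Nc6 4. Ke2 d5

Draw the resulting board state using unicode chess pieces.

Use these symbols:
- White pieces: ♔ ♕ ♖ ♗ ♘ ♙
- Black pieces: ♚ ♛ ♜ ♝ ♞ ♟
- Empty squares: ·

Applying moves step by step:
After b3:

♜ ♞ ♝ ♛ ♚ ♝ ♞ ♜
♟ ♟ ♟ ♟ ♟ ♟ ♟ ♟
· · · · · · · ·
· · · · · · · ·
· · · · · · · ·
· ♙ · · · · · ·
♙ · ♙ ♙ ♙ ♙ ♙ ♙
♖ ♘ ♗ ♕ ♔ ♗ ♘ ♖


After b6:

♜ ♞ ♝ ♛ ♚ ♝ ♞ ♜
♟ · ♟ ♟ ♟ ♟ ♟ ♟
· ♟ · · · · · ·
· · · · · · · ·
· · · · · · · ·
· ♙ · · · · · ·
♙ · ♙ ♙ ♙ ♙ ♙ ♙
♖ ♘ ♗ ♕ ♔ ♗ ♘ ♖


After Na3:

♜ ♞ ♝ ♛ ♚ ♝ ♞ ♜
♟ · ♟ ♟ ♟ ♟ ♟ ♟
· ♟ · · · · · ·
· · · · · · · ·
· · · · · · · ·
♘ ♙ · · · · · ·
♙ · ♙ ♙ ♙ ♙ ♙ ♙
♖ · ♗ ♕ ♔ ♗ ♘ ♖


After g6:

♜ ♞ ♝ ♛ ♚ ♝ ♞ ♜
♟ · ♟ ♟ ♟ ♟ · ♟
· ♟ · · · · ♟ ·
· · · · · · · ·
· · · · · · · ·
♘ ♙ · · · · · ·
♙ · ♙ ♙ ♙ ♙ ♙ ♙
♖ · ♗ ♕ ♔ ♗ ♘ ♖


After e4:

♜ ♞ ♝ ♛ ♚ ♝ ♞ ♜
♟ · ♟ ♟ ♟ ♟ · ♟
· ♟ · · · · ♟ ·
· · · · · · · ·
· · · · ♙ · · ·
♘ ♙ · · · · · ·
♙ · ♙ ♙ · ♙ ♙ ♙
♖ · ♗ ♕ ♔ ♗ ♘ ♖


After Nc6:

♜ · ♝ ♛ ♚ ♝ ♞ ♜
♟ · ♟ ♟ ♟ ♟ · ♟
· ♟ ♞ · · · ♟ ·
· · · · · · · ·
· · · · ♙ · · ·
♘ ♙ · · · · · ·
♙ · ♙ ♙ · ♙ ♙ ♙
♖ · ♗ ♕ ♔ ♗ ♘ ♖


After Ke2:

♜ · ♝ ♛ ♚ ♝ ♞ ♜
♟ · ♟ ♟ ♟ ♟ · ♟
· ♟ ♞ · · · ♟ ·
· · · · · · · ·
· · · · ♙ · · ·
♘ ♙ · · · · · ·
♙ · ♙ ♙ ♔ ♙ ♙ ♙
♖ · ♗ ♕ · ♗ ♘ ♖


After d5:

♜ · ♝ ♛ ♚ ♝ ♞ ♜
♟ · ♟ · ♟ ♟ · ♟
· ♟ ♞ · · · ♟ ·
· · · ♟ · · · ·
· · · · ♙ · · ·
♘ ♙ · · · · · ·
♙ · ♙ ♙ ♔ ♙ ♙ ♙
♖ · ♗ ♕ · ♗ ♘ ♖



  a b c d e f g h
  ─────────────────
8│♜ · ♝ ♛ ♚ ♝ ♞ ♜│8
7│♟ · ♟ · ♟ ♟ · ♟│7
6│· ♟ ♞ · · · ♟ ·│6
5│· · · ♟ · · · ·│5
4│· · · · ♙ · · ·│4
3│♘ ♙ · · · · · ·│3
2│♙ · ♙ ♙ ♔ ♙ ♙ ♙│2
1│♖ · ♗ ♕ · ♗ ♘ ♖│1
  ─────────────────
  a b c d e f g h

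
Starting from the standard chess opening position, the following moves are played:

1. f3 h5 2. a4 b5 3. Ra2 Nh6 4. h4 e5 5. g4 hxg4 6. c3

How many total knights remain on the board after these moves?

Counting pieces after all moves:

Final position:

  a b c d e f g h
  ─────────────────
8│♜ ♞ ♝ ♛ ♚ ♝ · ♜│8
7│♟ · ♟ ♟ · ♟ ♟ ·│7
6│· · · · · · · ♞│6
5│· ♟ · · ♟ · · ·│5
4│♙ · · · · · ♟ ♙│4
3│· · ♙ · · ♙ · ·│3
2│♖ ♙ · ♙ ♙ · · ·│2
1│· ♘ ♗ ♕ ♔ ♗ ♘ ♖│1
  ─────────────────
  a b c d e f g h


4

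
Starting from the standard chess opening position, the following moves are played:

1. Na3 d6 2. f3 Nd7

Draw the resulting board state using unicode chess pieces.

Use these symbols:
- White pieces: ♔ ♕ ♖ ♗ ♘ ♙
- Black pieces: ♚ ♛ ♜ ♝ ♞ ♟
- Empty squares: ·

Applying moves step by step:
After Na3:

♜ ♞ ♝ ♛ ♚ ♝ ♞ ♜
♟ ♟ ♟ ♟ ♟ ♟ ♟ ♟
· · · · · · · ·
· · · · · · · ·
· · · · · · · ·
♘ · · · · · · ·
♙ ♙ ♙ ♙ ♙ ♙ ♙ ♙
♖ · ♗ ♕ ♔ ♗ ♘ ♖


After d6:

♜ ♞ ♝ ♛ ♚ ♝ ♞ ♜
♟ ♟ ♟ · ♟ ♟ ♟ ♟
· · · ♟ · · · ·
· · · · · · · ·
· · · · · · · ·
♘ · · · · · · ·
♙ ♙ ♙ ♙ ♙ ♙ ♙ ♙
♖ · ♗ ♕ ♔ ♗ ♘ ♖


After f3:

♜ ♞ ♝ ♛ ♚ ♝ ♞ ♜
♟ ♟ ♟ · ♟ ♟ ♟ ♟
· · · ♟ · · · ·
· · · · · · · ·
· · · · · · · ·
♘ · · · · ♙ · ·
♙ ♙ ♙ ♙ ♙ · ♙ ♙
♖ · ♗ ♕ ♔ ♗ ♘ ♖


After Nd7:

♜ · ♝ ♛ ♚ ♝ ♞ ♜
♟ ♟ ♟ ♞ ♟ ♟ ♟ ♟
· · · ♟ · · · ·
· · · · · · · ·
· · · · · · · ·
♘ · · · · ♙ · ·
♙ ♙ ♙ ♙ ♙ · ♙ ♙
♖ · ♗ ♕ ♔ ♗ ♘ ♖



  a b c d e f g h
  ─────────────────
8│♜ · ♝ ♛ ♚ ♝ ♞ ♜│8
7│♟ ♟ ♟ ♞ ♟ ♟ ♟ ♟│7
6│· · · ♟ · · · ·│6
5│· · · · · · · ·│5
4│· · · · · · · ·│4
3│♘ · · · · ♙ · ·│3
2│♙ ♙ ♙ ♙ ♙ · ♙ ♙│2
1│♖ · ♗ ♕ ♔ ♗ ♘ ♖│1
  ─────────────────
  a b c d e f g h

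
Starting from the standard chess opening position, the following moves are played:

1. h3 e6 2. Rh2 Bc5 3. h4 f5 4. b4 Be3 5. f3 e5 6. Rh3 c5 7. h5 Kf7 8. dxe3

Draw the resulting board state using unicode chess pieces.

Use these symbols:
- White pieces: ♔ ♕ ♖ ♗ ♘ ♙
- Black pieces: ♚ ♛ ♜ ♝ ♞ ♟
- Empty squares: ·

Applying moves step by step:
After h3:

♜ ♞ ♝ ♛ ♚ ♝ ♞ ♜
♟ ♟ ♟ ♟ ♟ ♟ ♟ ♟
· · · · · · · ·
· · · · · · · ·
· · · · · · · ·
· · · · · · · ♙
♙ ♙ ♙ ♙ ♙ ♙ ♙ ·
♖ ♘ ♗ ♕ ♔ ♗ ♘ ♖


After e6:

♜ ♞ ♝ ♛ ♚ ♝ ♞ ♜
♟ ♟ ♟ ♟ · ♟ ♟ ♟
· · · · ♟ · · ·
· · · · · · · ·
· · · · · · · ·
· · · · · · · ♙
♙ ♙ ♙ ♙ ♙ ♙ ♙ ·
♖ ♘ ♗ ♕ ♔ ♗ ♘ ♖


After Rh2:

♜ ♞ ♝ ♛ ♚ ♝ ♞ ♜
♟ ♟ ♟ ♟ · ♟ ♟ ♟
· · · · ♟ · · ·
· · · · · · · ·
· · · · · · · ·
· · · · · · · ♙
♙ ♙ ♙ ♙ ♙ ♙ ♙ ♖
♖ ♘ ♗ ♕ ♔ ♗ ♘ ·


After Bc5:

♜ ♞ ♝ ♛ ♚ · ♞ ♜
♟ ♟ ♟ ♟ · ♟ ♟ ♟
· · · · ♟ · · ·
· · ♝ · · · · ·
· · · · · · · ·
· · · · · · · ♙
♙ ♙ ♙ ♙ ♙ ♙ ♙ ♖
♖ ♘ ♗ ♕ ♔ ♗ ♘ ·


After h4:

♜ ♞ ♝ ♛ ♚ · ♞ ♜
♟ ♟ ♟ ♟ · ♟ ♟ ♟
· · · · ♟ · · ·
· · ♝ · · · · ·
· · · · · · · ♙
· · · · · · · ·
♙ ♙ ♙ ♙ ♙ ♙ ♙ ♖
♖ ♘ ♗ ♕ ♔ ♗ ♘ ·


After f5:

♜ ♞ ♝ ♛ ♚ · ♞ ♜
♟ ♟ ♟ ♟ · · ♟ ♟
· · · · ♟ · · ·
· · ♝ · · ♟ · ·
· · · · · · · ♙
· · · · · · · ·
♙ ♙ ♙ ♙ ♙ ♙ ♙ ♖
♖ ♘ ♗ ♕ ♔ ♗ ♘ ·


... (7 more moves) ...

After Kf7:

♜ ♞ ♝ ♛ · · ♞ ♜
♟ ♟ · ♟ · ♚ ♟ ♟
· · · · · · · ·
· · ♟ · ♟ ♟ · ♙
· ♙ · · · · · ·
· · · · ♝ ♙ · ♖
♙ · ♙ ♙ ♙ · ♙ ·
♖ ♘ ♗ ♕ ♔ ♗ ♘ ·


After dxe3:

♜ ♞ ♝ ♛ · · ♞ ♜
♟ ♟ · ♟ · ♚ ♟ ♟
· · · · · · · ·
· · ♟ · ♟ ♟ · ♙
· ♙ · · · · · ·
· · · · ♙ ♙ · ♖
♙ · ♙ · ♙ · ♙ ·
♖ ♘ ♗ ♕ ♔ ♗ ♘ ·



  a b c d e f g h
  ─────────────────
8│♜ ♞ ♝ ♛ · · ♞ ♜│8
7│♟ ♟ · ♟ · ♚ ♟ ♟│7
6│· · · · · · · ·│6
5│· · ♟ · ♟ ♟ · ♙│5
4│· ♙ · · · · · ·│4
3│· · · · ♙ ♙ · ♖│3
2│♙ · ♙ · ♙ · ♙ ·│2
1│♖ ♘ ♗ ♕ ♔ ♗ ♘ ·│1
  ─────────────────
  a b c d e f g h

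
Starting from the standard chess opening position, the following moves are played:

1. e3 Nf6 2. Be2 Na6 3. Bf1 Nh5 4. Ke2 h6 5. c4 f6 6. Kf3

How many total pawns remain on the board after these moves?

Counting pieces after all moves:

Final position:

  a b c d e f g h
  ─────────────────
8│♜ · ♝ ♛ ♚ ♝ · ♜│8
7│♟ ♟ ♟ ♟ ♟ · ♟ ·│7
6│♞ · · · · ♟ · ♟│6
5│· · · · · · · ♞│5
4│· · ♙ · · · · ·│4
3│· · · · ♙ ♔ · ·│3
2│♙ ♙ · ♙ · ♙ ♙ ♙│2
1│♖ ♘ ♗ ♕ · ♗ ♘ ♖│1
  ─────────────────
  a b c d e f g h


16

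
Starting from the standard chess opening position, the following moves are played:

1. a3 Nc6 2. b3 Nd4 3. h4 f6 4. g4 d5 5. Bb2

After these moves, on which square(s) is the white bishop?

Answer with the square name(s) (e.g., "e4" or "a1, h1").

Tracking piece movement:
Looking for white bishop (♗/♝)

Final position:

  a b c d e f g h
  ─────────────────
8│♜ · ♝ ♛ ♚ ♝ ♞ ♜│8
7│♟ ♟ ♟ · ♟ · ♟ ♟│7
6│· · · · · ♟ · ·│6
5│· · · ♟ · · · ·│5
4│· · · ♞ · · ♙ ♙│4
3│♙ ♙ · · · · · ·│3
2│· ♗ ♙ ♙ ♙ ♙ · ·│2
1│♖ ♘ · ♕ ♔ ♗ ♘ ♖│1
  ─────────────────
  a b c d e f g h


b2, f1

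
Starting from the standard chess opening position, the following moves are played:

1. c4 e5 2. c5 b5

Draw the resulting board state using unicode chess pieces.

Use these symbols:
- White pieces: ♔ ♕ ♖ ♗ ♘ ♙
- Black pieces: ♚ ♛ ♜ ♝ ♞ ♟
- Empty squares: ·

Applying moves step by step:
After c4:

♜ ♞ ♝ ♛ ♚ ♝ ♞ ♜
♟ ♟ ♟ ♟ ♟ ♟ ♟ ♟
· · · · · · · ·
· · · · · · · ·
· · ♙ · · · · ·
· · · · · · · ·
♙ ♙ · ♙ ♙ ♙ ♙ ♙
♖ ♘ ♗ ♕ ♔ ♗ ♘ ♖


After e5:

♜ ♞ ♝ ♛ ♚ ♝ ♞ ♜
♟ ♟ ♟ ♟ · ♟ ♟ ♟
· · · · · · · ·
· · · · ♟ · · ·
· · ♙ · · · · ·
· · · · · · · ·
♙ ♙ · ♙ ♙ ♙ ♙ ♙
♖ ♘ ♗ ♕ ♔ ♗ ♘ ♖


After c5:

♜ ♞ ♝ ♛ ♚ ♝ ♞ ♜
♟ ♟ ♟ ♟ · ♟ ♟ ♟
· · · · · · · ·
· · ♙ · ♟ · · ·
· · · · · · · ·
· · · · · · · ·
♙ ♙ · ♙ ♙ ♙ ♙ ♙
♖ ♘ ♗ ♕ ♔ ♗ ♘ ♖


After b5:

♜ ♞ ♝ ♛ ♚ ♝ ♞ ♜
♟ · ♟ ♟ · ♟ ♟ ♟
· · · · · · · ·
· ♟ ♙ · ♟ · · ·
· · · · · · · ·
· · · · · · · ·
♙ ♙ · ♙ ♙ ♙ ♙ ♙
♖ ♘ ♗ ♕ ♔ ♗ ♘ ♖



  a b c d e f g h
  ─────────────────
8│♜ ♞ ♝ ♛ ♚ ♝ ♞ ♜│8
7│♟ · ♟ ♟ · ♟ ♟ ♟│7
6│· · · · · · · ·│6
5│· ♟ ♙ · ♟ · · ·│5
4│· · · · · · · ·│4
3│· · · · · · · ·│3
2│♙ ♙ · ♙ ♙ ♙ ♙ ♙│2
1│♖ ♘ ♗ ♕ ♔ ♗ ♘ ♖│1
  ─────────────────
  a b c d e f g h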